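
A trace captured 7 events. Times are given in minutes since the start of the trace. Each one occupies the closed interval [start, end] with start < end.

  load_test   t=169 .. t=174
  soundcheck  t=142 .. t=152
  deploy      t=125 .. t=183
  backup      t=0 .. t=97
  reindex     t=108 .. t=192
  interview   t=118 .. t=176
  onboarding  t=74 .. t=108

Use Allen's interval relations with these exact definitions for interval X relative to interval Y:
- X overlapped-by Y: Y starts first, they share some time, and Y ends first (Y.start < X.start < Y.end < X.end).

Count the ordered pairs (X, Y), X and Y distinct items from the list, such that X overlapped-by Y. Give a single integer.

Checking all 42 ordered pairs for relation 'overlapped-by'; matching pairs in alphabetical order:
(deploy, interview): deploy overlapped-by interview ✓
(onboarding, backup): onboarding overlapped-by backup ✓
Count: 2.

2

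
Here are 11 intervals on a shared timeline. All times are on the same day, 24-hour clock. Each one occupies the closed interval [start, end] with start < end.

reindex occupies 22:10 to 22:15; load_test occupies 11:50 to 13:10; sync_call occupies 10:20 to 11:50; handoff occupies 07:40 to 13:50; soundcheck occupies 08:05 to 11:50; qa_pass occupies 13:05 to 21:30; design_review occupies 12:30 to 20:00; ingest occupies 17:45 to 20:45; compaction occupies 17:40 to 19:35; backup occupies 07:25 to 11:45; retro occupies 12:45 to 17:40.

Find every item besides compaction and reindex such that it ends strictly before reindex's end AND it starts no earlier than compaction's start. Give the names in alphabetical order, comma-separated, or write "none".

Conditions: its end is strictly before reindex's end (X.end < 22:15) AND its start is no earlier than compaction's start (X.start >= 17:40).
backup: end 11:45 < 22:15? ✓; start 07:25 >= 17:40? ✗ → no.
design_review: end 20:00 < 22:15? ✓; start 12:30 >= 17:40? ✗ → no.
handoff: end 13:50 < 22:15? ✓; start 07:40 >= 17:40? ✗ → no.
ingest: end 20:45 < 22:15? ✓; start 17:45 >= 17:40? ✓ → yes.
load_test: end 13:10 < 22:15? ✓; start 11:50 >= 17:40? ✗ → no.
qa_pass: end 21:30 < 22:15? ✓; start 13:05 >= 17:40? ✗ → no.
retro: end 17:40 < 22:15? ✓; start 12:45 >= 17:40? ✗ → no.
soundcheck: end 11:50 < 22:15? ✓; start 08:05 >= 17:40? ✗ → no.
sync_call: end 11:50 < 22:15? ✓; start 10:20 >= 17:40? ✗ → no.
Result: ingest.

ingest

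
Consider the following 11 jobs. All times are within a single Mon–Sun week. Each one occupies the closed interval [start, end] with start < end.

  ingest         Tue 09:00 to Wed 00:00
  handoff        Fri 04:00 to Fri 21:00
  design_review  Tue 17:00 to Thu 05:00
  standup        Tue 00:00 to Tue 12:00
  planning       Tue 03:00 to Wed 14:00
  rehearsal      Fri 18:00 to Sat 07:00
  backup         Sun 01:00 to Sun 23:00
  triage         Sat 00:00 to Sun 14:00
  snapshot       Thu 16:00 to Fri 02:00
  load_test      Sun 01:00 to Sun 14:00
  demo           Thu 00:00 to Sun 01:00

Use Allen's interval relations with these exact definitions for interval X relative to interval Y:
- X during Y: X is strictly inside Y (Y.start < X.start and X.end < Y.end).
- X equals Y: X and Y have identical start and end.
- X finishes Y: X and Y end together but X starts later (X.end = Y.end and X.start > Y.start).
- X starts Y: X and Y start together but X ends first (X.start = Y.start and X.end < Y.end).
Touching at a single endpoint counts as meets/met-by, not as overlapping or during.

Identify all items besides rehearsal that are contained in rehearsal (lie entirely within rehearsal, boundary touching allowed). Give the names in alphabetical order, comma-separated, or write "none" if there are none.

none

Target rehearsal = [Fri 18:00, Sat 07:00].
backup [Sun 01:00, Sun 23:00] → after → no.
demo [Thu 00:00, Sun 01:00] → contains → no.
design_review [Tue 17:00, Thu 05:00] → before → no.
handoff [Fri 04:00, Fri 21:00] → overlaps → no.
ingest [Tue 09:00, Wed 00:00] → before → no.
load_test [Sun 01:00, Sun 14:00] → after → no.
planning [Tue 03:00, Wed 14:00] → before → no.
snapshot [Thu 16:00, Fri 02:00] → before → no.
standup [Tue 00:00, Tue 12:00] → before → no.
triage [Sat 00:00, Sun 14:00] → overlapped-by → no.
Result: none.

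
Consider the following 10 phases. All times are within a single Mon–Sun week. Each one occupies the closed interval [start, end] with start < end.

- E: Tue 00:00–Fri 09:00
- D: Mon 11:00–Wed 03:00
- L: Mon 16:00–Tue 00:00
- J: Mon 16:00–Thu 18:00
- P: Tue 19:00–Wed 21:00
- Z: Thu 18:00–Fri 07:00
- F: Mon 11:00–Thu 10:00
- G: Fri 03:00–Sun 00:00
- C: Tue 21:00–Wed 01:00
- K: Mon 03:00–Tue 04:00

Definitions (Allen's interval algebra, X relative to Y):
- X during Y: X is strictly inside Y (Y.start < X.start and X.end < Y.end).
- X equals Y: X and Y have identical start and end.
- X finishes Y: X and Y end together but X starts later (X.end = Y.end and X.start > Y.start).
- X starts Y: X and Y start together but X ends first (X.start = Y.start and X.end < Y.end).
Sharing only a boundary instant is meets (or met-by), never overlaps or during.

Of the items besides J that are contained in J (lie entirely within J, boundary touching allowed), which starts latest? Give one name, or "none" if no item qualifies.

C

Target J = [Mon 16:00, Thu 18:00].
C [Tue 21:00, Wed 01:00] → during → candidate.
D [Mon 11:00, Wed 03:00] → overlaps → excluded.
E [Tue 00:00, Fri 09:00] → overlapped-by → excluded.
F [Mon 11:00, Thu 10:00] → overlaps → excluded.
G [Fri 03:00, Sun 00:00] → after → excluded.
K [Mon 03:00, Tue 04:00] → overlaps → excluded.
L [Mon 16:00, Tue 00:00] → starts → candidate.
P [Tue 19:00, Wed 21:00] → during → candidate.
Z [Thu 18:00, Fri 07:00] → met-by → excluded.
Among candidates, latest start is Tue 21:00 → C.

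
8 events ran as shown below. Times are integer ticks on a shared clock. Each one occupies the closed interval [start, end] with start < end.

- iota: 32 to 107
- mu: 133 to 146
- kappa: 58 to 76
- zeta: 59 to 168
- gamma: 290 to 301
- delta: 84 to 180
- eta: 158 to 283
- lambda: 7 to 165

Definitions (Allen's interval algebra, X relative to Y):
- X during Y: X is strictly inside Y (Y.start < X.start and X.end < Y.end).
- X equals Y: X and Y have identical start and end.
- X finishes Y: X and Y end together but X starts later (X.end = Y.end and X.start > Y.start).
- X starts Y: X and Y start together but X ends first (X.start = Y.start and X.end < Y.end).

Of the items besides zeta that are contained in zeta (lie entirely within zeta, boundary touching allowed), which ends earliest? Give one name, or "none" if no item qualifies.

Target zeta = [59, 168].
delta [84, 180] → overlapped-by → excluded.
eta [158, 283] → overlapped-by → excluded.
gamma [290, 301] → after → excluded.
iota [32, 107] → overlaps → excluded.
kappa [58, 76] → overlaps → excluded.
lambda [7, 165] → overlaps → excluded.
mu [133, 146] → during → candidate.
Among candidates, earliest end is 146 → mu.

mu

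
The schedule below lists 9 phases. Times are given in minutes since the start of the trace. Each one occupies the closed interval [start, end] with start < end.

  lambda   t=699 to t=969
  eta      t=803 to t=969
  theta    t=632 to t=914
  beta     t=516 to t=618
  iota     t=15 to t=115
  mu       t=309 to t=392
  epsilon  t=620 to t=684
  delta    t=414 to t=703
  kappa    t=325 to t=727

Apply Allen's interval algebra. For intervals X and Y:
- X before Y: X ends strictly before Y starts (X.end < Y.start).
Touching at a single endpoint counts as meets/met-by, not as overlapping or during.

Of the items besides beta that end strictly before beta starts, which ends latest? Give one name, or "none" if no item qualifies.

mu

Target beta = [t=516, t=618].
delta [t=414, t=703] → contains → excluded.
epsilon [t=620, t=684] → after → excluded.
eta [t=803, t=969] → after → excluded.
iota [t=15, t=115] → before → candidate.
kappa [t=325, t=727] → contains → excluded.
lambda [t=699, t=969] → after → excluded.
mu [t=309, t=392] → before → candidate.
theta [t=632, t=914] → after → excluded.
Among candidates, latest end is t=392 → mu.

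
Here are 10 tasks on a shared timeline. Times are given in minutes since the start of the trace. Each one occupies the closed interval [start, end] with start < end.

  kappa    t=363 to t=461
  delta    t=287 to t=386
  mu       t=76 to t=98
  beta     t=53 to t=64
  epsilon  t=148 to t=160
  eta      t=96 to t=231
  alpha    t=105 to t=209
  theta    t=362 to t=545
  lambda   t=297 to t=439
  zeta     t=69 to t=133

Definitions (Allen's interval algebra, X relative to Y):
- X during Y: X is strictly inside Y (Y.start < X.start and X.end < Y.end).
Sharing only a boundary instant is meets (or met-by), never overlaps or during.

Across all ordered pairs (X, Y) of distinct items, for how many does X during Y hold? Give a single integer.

Checking all 90 ordered pairs for relation 'during'; matching pairs in alphabetical order:
(alpha, eta): alpha during eta ✓
(epsilon, alpha): epsilon during alpha ✓
(epsilon, eta): epsilon during eta ✓
(kappa, theta): kappa during theta ✓
(mu, zeta): mu during zeta ✓
Count: 5.

5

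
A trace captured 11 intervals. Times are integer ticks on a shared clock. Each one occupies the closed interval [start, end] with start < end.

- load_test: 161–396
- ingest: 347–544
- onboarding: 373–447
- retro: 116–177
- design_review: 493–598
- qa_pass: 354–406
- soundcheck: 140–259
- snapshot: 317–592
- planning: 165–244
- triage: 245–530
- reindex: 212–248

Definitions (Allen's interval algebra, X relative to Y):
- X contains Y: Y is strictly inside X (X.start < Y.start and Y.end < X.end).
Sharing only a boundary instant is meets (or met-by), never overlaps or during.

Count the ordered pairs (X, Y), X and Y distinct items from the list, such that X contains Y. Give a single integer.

Checking all 110 ordered pairs for relation 'contains'; matching pairs in alphabetical order:
(ingest, onboarding): ingest contains onboarding ✓
(ingest, qa_pass): ingest contains qa_pass ✓
(load_test, planning): load_test contains planning ✓
(load_test, reindex): load_test contains reindex ✓
(snapshot, ingest): snapshot contains ingest ✓
(snapshot, onboarding): snapshot contains onboarding ✓
(snapshot, qa_pass): snapshot contains qa_pass ✓
(soundcheck, planning): soundcheck contains planning ✓
(soundcheck, reindex): soundcheck contains reindex ✓
(triage, onboarding): triage contains onboarding ✓
(triage, qa_pass): triage contains qa_pass ✓
Count: 11.

11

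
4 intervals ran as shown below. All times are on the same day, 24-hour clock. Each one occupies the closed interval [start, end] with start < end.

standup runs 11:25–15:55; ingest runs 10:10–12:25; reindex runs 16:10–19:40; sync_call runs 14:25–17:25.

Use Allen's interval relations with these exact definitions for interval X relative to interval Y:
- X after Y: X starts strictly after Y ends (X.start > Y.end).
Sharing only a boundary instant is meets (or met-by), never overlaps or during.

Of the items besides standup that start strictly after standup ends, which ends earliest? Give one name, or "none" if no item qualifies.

reindex

Target standup = [11:25, 15:55].
ingest [10:10, 12:25] → overlaps → excluded.
reindex [16:10, 19:40] → after → candidate.
sync_call [14:25, 17:25] → overlapped-by → excluded.
Among candidates, earliest end is 19:40 → reindex.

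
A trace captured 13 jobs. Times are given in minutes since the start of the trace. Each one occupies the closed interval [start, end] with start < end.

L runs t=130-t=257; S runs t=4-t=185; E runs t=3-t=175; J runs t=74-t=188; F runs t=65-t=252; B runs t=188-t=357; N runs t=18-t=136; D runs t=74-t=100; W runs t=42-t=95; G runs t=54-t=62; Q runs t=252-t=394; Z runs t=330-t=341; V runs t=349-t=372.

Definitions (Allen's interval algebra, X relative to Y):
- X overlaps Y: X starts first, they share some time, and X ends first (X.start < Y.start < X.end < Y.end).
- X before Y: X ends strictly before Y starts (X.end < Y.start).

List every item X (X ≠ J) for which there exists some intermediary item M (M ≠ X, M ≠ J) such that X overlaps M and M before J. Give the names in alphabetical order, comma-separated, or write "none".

none

Target J = [t=74, t=188].
Intermediaries M with M before J: G.
Via G — items with X overlaps G: none.
Union: none.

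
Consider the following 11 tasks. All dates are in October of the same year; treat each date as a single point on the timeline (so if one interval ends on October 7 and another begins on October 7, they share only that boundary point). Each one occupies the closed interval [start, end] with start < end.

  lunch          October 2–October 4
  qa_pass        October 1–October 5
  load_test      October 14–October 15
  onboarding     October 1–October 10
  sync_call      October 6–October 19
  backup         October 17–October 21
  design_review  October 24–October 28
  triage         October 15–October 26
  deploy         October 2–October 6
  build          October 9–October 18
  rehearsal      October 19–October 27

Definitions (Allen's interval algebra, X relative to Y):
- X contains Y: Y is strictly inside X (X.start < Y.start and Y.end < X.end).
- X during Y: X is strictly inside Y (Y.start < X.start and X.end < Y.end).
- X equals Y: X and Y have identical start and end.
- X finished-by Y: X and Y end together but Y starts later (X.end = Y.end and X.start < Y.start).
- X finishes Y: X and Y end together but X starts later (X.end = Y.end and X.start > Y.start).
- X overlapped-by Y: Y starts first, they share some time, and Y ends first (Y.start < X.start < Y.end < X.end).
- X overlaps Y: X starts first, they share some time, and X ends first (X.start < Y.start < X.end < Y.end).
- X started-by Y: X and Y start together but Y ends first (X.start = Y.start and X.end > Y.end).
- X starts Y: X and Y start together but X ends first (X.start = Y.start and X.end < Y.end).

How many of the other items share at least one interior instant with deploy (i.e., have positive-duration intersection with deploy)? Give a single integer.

3

Target deploy = [October 2, October 6].
backup [October 17, October 21] → after → no.
build [October 9, October 18] → after → no.
design_review [October 24, October 28] → after → no.
load_test [October 14, October 15] → after → no.
lunch [October 2, October 4] → starts → counts.
onboarding [October 1, October 10] → contains → counts.
qa_pass [October 1, October 5] → overlaps → counts.
rehearsal [October 19, October 27] → after → no.
sync_call [October 6, October 19] → met-by → no.
triage [October 15, October 26] → after → no.
Total: 3.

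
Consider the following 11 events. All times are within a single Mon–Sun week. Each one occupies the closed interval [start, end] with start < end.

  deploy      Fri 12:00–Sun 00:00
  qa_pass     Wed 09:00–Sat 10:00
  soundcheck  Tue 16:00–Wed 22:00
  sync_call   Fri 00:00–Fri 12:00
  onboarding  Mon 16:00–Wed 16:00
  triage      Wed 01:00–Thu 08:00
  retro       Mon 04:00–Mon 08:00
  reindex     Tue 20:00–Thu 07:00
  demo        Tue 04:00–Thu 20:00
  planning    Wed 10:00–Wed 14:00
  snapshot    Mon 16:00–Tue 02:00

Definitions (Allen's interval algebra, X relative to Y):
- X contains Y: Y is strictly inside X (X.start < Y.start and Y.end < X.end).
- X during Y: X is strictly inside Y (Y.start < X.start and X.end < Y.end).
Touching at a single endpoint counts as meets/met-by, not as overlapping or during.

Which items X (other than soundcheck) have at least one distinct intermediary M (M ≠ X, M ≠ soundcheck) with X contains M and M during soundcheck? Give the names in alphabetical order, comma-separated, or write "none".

demo, onboarding, qa_pass, reindex, triage

Target soundcheck = [Tue 16:00, Wed 22:00].
Intermediaries M with M during soundcheck: planning.
Via planning — items with X contains planning: demo, onboarding, qa_pass, reindex, triage.
Union: demo, onboarding, qa_pass, reindex, triage.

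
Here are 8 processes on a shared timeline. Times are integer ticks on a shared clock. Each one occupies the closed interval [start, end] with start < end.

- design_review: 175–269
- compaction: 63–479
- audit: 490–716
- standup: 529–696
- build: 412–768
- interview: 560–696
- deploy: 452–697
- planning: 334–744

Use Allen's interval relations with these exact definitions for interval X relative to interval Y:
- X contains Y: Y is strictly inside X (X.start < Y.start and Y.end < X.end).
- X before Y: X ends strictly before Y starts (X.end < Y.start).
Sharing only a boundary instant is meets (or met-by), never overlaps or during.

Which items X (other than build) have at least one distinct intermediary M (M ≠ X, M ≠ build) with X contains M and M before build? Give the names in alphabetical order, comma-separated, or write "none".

compaction

Target build = [412, 768].
Intermediaries M with M before build: design_review.
Via design_review — items with X contains design_review: compaction.
Union: compaction.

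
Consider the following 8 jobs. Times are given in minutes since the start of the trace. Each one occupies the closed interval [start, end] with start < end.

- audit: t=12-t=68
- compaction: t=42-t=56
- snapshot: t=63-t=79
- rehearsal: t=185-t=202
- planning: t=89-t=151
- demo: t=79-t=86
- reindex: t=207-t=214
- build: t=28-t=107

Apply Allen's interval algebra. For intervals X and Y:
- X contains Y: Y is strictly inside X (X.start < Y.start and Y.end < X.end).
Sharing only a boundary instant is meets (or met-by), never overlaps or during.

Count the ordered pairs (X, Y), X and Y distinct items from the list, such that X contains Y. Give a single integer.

4

Checking all 56 ordered pairs for relation 'contains'; matching pairs in alphabetical order:
(audit, compaction): audit contains compaction ✓
(build, compaction): build contains compaction ✓
(build, demo): build contains demo ✓
(build, snapshot): build contains snapshot ✓
Count: 4.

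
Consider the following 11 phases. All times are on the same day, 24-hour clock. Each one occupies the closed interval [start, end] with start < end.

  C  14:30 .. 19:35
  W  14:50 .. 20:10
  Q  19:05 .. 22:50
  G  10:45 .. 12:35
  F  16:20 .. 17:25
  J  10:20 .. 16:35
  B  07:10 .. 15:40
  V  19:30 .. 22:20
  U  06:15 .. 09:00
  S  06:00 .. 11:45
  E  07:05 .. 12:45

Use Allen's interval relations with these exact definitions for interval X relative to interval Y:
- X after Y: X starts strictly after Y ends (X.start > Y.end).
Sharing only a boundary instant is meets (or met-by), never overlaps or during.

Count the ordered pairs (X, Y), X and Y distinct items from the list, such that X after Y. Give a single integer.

29

Checking all 110 ordered pairs for relation 'after'; matching pairs in alphabetical order:
(C, E): C after E ✓
(C, G): C after G ✓
(C, S): C after S ✓
(C, U): C after U ✓
(F, B): F after B ✓
(F, E): F after E ✓
(F, G): F after G ✓
(F, S): F after S ✓
(F, U): F after U ✓
(G, U): G after U ✓
(J, U): J after U ✓
(Q, B): Q after B ✓
(Q, E): Q after E ✓
(Q, F): Q after F ✓
(Q, G): Q after G ✓
(Q, J): Q after J ✓
(Q, S): Q after S ✓
(Q, U): Q after U ✓
(V, B): V after B ✓
(V, E): V after E ✓
(V, F): V after F ✓
(V, G): V after G ✓
(V, J): V after J ✓
(V, S): V after S ✓
... plus 5 further pairs not listed.
Count: 29.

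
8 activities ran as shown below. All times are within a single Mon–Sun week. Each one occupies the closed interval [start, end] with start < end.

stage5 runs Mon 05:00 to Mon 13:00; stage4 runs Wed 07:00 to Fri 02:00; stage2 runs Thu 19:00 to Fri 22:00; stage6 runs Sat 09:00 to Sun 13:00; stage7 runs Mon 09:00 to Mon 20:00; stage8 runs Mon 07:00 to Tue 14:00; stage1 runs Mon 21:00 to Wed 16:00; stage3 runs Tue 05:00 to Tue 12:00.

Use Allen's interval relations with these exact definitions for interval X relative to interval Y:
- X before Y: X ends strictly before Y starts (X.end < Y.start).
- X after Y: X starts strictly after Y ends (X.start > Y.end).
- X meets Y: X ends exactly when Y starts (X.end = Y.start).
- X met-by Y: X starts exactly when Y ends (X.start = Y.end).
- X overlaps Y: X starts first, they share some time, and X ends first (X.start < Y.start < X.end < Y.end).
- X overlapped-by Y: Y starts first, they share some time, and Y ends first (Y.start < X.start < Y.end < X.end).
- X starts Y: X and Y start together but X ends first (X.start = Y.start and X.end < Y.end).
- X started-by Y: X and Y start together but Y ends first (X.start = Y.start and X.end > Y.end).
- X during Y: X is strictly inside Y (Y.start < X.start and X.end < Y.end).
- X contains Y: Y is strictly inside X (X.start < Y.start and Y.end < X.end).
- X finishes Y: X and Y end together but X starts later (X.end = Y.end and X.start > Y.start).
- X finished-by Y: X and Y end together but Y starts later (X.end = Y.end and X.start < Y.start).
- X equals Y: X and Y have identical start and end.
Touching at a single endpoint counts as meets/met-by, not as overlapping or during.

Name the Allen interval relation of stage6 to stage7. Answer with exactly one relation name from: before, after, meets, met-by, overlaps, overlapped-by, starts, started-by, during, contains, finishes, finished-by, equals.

stage6 = [Sat 09:00, Sun 13:00]; stage7 = [Mon 09:00, Mon 20:00].
Compare endpoints: stage6.start > stage7.start, stage6.start > stage7.end, stage6.end > stage7.start, stage6.end > stage7.end.
That pattern is 'after'.

after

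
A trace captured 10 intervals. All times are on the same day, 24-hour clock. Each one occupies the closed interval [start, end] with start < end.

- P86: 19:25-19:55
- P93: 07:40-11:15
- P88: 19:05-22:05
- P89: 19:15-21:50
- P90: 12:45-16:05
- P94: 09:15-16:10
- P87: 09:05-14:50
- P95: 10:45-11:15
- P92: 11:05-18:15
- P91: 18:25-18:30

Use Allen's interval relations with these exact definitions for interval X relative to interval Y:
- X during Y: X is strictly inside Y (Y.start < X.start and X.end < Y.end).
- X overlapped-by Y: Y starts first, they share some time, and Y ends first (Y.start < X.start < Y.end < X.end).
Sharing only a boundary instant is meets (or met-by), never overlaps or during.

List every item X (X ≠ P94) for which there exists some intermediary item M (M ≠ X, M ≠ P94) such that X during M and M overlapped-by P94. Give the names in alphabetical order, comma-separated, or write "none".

P90

Target P94 = [09:15, 16:10].
Intermediaries M with M overlapped-by P94: P92.
Via P92 — items with X during P92: P90.
Union: P90.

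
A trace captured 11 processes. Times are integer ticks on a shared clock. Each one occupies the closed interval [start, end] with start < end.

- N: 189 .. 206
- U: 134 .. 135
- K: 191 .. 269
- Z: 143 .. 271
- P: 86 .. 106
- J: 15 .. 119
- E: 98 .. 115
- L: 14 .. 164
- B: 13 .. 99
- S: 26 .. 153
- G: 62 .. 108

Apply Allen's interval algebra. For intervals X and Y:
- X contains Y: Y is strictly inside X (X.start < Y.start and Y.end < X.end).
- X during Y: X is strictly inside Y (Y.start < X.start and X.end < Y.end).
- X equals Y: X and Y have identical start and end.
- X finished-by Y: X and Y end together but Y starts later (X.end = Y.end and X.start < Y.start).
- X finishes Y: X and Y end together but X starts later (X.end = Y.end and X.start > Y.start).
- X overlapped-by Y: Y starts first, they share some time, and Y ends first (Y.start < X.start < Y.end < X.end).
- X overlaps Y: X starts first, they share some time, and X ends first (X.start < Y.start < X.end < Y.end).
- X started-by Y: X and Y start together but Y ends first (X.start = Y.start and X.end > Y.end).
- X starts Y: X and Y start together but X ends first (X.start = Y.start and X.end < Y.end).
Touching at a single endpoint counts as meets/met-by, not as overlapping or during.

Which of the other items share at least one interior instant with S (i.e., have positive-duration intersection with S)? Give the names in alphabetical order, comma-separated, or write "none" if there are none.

B, E, G, J, L, P, U, Z

Target S = [26, 153].
B [13, 99] → overlaps → yes.
E [98, 115] → during → yes.
G [62, 108] → during → yes.
J [15, 119] → overlaps → yes.
K [191, 269] → after → no.
L [14, 164] → contains → yes.
N [189, 206] → after → no.
P [86, 106] → during → yes.
U [134, 135] → during → yes.
Z [143, 271] → overlapped-by → yes.
Result: B, E, G, J, L, P, U, Z.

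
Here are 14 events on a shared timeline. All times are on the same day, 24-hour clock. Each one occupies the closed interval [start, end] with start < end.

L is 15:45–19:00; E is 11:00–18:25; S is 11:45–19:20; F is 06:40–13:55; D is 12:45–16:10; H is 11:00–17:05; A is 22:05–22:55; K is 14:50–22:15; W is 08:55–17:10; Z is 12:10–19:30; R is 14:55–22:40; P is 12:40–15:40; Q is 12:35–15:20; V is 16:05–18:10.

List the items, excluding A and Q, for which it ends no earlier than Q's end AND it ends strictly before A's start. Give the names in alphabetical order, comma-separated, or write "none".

D, E, H, L, P, S, V, W, Z

Conditions: its end is no earlier than Q's end (X.end >= 15:20) AND its end is strictly before A's start (X.end < 22:05).
D: end 16:10 >= 15:20? ✓; end 16:10 < 22:05? ✓ → yes.
E: end 18:25 >= 15:20? ✓; end 18:25 < 22:05? ✓ → yes.
F: end 13:55 >= 15:20? ✗; end 13:55 < 22:05? ✓ → no.
H: end 17:05 >= 15:20? ✓; end 17:05 < 22:05? ✓ → yes.
K: end 22:15 >= 15:20? ✓; end 22:15 < 22:05? ✗ → no.
L: end 19:00 >= 15:20? ✓; end 19:00 < 22:05? ✓ → yes.
P: end 15:40 >= 15:20? ✓; end 15:40 < 22:05? ✓ → yes.
R: end 22:40 >= 15:20? ✓; end 22:40 < 22:05? ✗ → no.
S: end 19:20 >= 15:20? ✓; end 19:20 < 22:05? ✓ → yes.
V: end 18:10 >= 15:20? ✓; end 18:10 < 22:05? ✓ → yes.
W: end 17:10 >= 15:20? ✓; end 17:10 < 22:05? ✓ → yes.
Z: end 19:30 >= 15:20? ✓; end 19:30 < 22:05? ✓ → yes.
Result: D, E, H, L, P, S, V, W, Z.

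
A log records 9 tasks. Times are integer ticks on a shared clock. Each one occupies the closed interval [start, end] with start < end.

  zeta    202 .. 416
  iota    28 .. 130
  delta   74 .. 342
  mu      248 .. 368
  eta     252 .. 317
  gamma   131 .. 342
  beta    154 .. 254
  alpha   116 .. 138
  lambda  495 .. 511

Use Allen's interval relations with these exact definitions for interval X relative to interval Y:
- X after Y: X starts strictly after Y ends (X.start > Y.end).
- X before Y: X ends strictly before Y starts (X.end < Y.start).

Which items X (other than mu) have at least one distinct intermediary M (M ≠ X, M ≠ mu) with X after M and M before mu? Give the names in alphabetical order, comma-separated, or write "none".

Target mu = [248, 368].
Intermediaries M with M before mu: alpha, iota.
Via alpha — items with X after alpha: beta, eta, lambda, zeta.
Via iota — items with X after iota: beta, eta, gamma, lambda, zeta.
Union: beta, eta, gamma, lambda, zeta.

beta, eta, gamma, lambda, zeta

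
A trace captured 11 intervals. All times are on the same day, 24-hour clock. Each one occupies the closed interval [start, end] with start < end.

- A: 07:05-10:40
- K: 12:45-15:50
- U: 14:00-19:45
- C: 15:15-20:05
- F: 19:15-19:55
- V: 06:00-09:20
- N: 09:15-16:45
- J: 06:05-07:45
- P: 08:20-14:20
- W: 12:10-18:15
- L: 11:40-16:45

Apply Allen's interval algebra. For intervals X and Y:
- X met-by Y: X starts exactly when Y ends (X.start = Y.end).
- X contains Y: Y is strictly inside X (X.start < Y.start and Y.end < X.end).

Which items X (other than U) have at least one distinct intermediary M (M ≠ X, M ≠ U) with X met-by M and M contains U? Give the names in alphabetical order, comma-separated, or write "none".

Target U = [14:00, 19:45].
Intermediaries M with M contains U: none.
Union: none.

none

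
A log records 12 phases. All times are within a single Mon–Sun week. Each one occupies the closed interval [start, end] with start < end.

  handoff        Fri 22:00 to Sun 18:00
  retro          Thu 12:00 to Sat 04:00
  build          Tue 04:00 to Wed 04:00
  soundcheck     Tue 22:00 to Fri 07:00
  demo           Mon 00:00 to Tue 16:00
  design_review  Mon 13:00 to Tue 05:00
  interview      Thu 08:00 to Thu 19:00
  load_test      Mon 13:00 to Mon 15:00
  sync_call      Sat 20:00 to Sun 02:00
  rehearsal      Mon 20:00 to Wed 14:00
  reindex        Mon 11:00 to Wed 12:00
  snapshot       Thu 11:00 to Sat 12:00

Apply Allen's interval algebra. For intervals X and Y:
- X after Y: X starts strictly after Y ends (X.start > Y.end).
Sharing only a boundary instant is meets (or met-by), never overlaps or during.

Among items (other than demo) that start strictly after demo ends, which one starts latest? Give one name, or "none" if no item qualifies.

sync_call

Target demo = [Mon 00:00, Tue 16:00].
build [Tue 04:00, Wed 04:00] → overlapped-by → excluded.
design_review [Mon 13:00, Tue 05:00] → during → excluded.
handoff [Fri 22:00, Sun 18:00] → after → candidate.
interview [Thu 08:00, Thu 19:00] → after → candidate.
load_test [Mon 13:00, Mon 15:00] → during → excluded.
rehearsal [Mon 20:00, Wed 14:00] → overlapped-by → excluded.
reindex [Mon 11:00, Wed 12:00] → overlapped-by → excluded.
retro [Thu 12:00, Sat 04:00] → after → candidate.
snapshot [Thu 11:00, Sat 12:00] → after → candidate.
soundcheck [Tue 22:00, Fri 07:00] → after → candidate.
sync_call [Sat 20:00, Sun 02:00] → after → candidate.
Among candidates, latest start is Sat 20:00 → sync_call.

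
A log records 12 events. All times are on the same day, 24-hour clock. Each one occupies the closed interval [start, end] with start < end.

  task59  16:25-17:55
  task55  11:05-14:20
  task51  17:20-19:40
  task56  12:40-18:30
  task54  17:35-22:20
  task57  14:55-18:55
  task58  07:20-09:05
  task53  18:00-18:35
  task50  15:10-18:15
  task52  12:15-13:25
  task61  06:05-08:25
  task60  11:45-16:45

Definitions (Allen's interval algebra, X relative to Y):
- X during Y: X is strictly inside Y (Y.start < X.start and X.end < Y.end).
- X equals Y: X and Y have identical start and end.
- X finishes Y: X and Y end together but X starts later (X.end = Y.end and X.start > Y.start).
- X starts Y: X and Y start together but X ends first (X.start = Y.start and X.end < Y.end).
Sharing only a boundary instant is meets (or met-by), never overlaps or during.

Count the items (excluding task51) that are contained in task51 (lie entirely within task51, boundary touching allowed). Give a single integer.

Target task51 = [17:20, 19:40].
task50 [15:10, 18:15] → overlaps → no.
task52 [12:15, 13:25] → before → no.
task53 [18:00, 18:35] → during → counts.
task54 [17:35, 22:20] → overlapped-by → no.
task55 [11:05, 14:20] → before → no.
task56 [12:40, 18:30] → overlaps → no.
task57 [14:55, 18:55] → overlaps → no.
task58 [07:20, 09:05] → before → no.
task59 [16:25, 17:55] → overlaps → no.
task60 [11:45, 16:45] → before → no.
task61 [06:05, 08:25] → before → no.
Total: 1.

1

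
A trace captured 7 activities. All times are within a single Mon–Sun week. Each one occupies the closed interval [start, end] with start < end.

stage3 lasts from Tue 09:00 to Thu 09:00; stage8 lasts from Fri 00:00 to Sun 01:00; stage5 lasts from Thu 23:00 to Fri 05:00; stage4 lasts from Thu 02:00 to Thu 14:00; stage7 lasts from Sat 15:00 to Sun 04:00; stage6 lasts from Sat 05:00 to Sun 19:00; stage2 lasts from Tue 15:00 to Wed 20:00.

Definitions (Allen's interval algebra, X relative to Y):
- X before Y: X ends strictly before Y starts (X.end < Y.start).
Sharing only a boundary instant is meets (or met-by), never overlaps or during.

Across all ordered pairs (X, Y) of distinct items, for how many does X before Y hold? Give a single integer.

Checking all 42 ordered pairs for relation 'before'; matching pairs in alphabetical order:
(stage2, stage4): stage2 before stage4 ✓
(stage2, stage5): stage2 before stage5 ✓
(stage2, stage6): stage2 before stage6 ✓
(stage2, stage7): stage2 before stage7 ✓
(stage2, stage8): stage2 before stage8 ✓
(stage3, stage5): stage3 before stage5 ✓
(stage3, stage6): stage3 before stage6 ✓
(stage3, stage7): stage3 before stage7 ✓
(stage3, stage8): stage3 before stage8 ✓
(stage4, stage5): stage4 before stage5 ✓
(stage4, stage6): stage4 before stage6 ✓
(stage4, stage7): stage4 before stage7 ✓
(stage4, stage8): stage4 before stage8 ✓
(stage5, stage6): stage5 before stage6 ✓
(stage5, stage7): stage5 before stage7 ✓
Count: 15.

15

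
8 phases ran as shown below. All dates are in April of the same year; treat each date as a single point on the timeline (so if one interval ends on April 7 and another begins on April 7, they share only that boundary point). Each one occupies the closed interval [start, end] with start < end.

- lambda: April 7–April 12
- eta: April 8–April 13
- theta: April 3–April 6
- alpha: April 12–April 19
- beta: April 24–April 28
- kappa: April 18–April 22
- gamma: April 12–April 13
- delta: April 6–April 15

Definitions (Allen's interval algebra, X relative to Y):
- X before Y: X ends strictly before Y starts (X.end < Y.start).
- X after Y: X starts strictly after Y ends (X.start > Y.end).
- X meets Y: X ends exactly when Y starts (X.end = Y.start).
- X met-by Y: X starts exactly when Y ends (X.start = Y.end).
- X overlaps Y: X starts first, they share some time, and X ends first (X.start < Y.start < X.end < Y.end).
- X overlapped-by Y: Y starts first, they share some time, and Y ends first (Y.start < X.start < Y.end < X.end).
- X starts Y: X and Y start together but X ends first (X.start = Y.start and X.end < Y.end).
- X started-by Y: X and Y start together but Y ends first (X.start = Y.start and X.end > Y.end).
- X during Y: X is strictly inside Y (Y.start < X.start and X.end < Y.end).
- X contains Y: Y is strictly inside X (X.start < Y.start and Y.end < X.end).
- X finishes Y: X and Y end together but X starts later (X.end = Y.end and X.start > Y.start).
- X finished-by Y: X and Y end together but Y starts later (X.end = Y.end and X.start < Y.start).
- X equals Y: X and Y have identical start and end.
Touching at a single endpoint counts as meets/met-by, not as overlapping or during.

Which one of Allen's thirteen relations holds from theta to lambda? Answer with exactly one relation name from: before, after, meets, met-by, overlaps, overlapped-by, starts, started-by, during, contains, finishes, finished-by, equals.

theta = [April 3, April 6]; lambda = [April 7, April 12].
Compare endpoints: theta.start < lambda.start, theta.start < lambda.end, theta.end < lambda.start, theta.end < lambda.end.
That pattern is 'before'.

before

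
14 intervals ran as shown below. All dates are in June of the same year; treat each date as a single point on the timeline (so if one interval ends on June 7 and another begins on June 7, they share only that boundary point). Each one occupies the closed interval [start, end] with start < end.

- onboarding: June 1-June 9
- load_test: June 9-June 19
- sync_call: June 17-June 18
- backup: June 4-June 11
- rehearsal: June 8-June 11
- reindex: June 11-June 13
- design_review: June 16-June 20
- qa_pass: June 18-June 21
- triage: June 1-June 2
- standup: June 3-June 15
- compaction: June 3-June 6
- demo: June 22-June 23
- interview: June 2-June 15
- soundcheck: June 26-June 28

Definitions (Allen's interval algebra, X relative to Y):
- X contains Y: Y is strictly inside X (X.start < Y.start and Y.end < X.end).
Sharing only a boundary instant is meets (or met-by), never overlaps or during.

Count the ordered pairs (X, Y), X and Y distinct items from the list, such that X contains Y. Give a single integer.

11

Checking all 182 ordered pairs for relation 'contains'; matching pairs in alphabetical order:
(design_review, sync_call): design_review contains sync_call ✓
(interview, backup): interview contains backup ✓
(interview, compaction): interview contains compaction ✓
(interview, rehearsal): interview contains rehearsal ✓
(interview, reindex): interview contains reindex ✓
(load_test, reindex): load_test contains reindex ✓
(load_test, sync_call): load_test contains sync_call ✓
(onboarding, compaction): onboarding contains compaction ✓
(standup, backup): standup contains backup ✓
(standup, rehearsal): standup contains rehearsal ✓
(standup, reindex): standup contains reindex ✓
Count: 11.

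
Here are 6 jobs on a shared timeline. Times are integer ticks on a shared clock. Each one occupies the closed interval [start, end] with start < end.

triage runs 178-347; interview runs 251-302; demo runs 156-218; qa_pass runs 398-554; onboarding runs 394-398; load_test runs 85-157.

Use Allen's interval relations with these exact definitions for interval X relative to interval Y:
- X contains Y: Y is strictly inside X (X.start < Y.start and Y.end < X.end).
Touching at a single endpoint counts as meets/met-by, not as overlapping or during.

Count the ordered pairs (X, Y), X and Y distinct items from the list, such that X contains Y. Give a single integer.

1

Checking all 30 ordered pairs for relation 'contains'; matching pairs in alphabetical order:
(triage, interview): triage contains interview ✓
Count: 1.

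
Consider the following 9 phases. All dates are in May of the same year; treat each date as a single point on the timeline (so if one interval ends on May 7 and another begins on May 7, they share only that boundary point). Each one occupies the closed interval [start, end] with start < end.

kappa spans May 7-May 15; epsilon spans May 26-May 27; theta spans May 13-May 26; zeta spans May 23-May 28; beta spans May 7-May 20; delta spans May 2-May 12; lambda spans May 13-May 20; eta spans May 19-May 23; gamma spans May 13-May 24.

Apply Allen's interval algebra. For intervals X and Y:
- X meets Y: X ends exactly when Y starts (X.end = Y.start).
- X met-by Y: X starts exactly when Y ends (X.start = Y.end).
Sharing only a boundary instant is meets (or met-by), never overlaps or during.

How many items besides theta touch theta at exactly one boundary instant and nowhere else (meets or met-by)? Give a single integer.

Target theta = [May 13, May 26].
beta [May 7, May 20] → overlaps → no.
delta [May 2, May 12] → before → no.
epsilon [May 26, May 27] → met-by → counts.
eta [May 19, May 23] → during → no.
gamma [May 13, May 24] → starts → no.
kappa [May 7, May 15] → overlaps → no.
lambda [May 13, May 20] → starts → no.
zeta [May 23, May 28] → overlapped-by → no.
Total: 1.

1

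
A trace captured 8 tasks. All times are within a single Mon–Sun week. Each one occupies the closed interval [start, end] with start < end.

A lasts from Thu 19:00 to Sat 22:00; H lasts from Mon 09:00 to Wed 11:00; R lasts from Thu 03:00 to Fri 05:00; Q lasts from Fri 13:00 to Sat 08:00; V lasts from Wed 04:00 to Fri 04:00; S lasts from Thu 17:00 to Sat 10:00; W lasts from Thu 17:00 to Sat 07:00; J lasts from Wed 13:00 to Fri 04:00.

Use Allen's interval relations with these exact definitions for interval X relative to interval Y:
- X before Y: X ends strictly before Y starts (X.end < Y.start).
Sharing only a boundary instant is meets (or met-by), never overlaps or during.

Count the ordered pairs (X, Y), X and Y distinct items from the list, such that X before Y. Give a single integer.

9

Checking all 56 ordered pairs for relation 'before'; matching pairs in alphabetical order:
(H, A): H before A ✓
(H, J): H before J ✓
(H, Q): H before Q ✓
(H, R): H before R ✓
(H, S): H before S ✓
(H, W): H before W ✓
(J, Q): J before Q ✓
(R, Q): R before Q ✓
(V, Q): V before Q ✓
Count: 9.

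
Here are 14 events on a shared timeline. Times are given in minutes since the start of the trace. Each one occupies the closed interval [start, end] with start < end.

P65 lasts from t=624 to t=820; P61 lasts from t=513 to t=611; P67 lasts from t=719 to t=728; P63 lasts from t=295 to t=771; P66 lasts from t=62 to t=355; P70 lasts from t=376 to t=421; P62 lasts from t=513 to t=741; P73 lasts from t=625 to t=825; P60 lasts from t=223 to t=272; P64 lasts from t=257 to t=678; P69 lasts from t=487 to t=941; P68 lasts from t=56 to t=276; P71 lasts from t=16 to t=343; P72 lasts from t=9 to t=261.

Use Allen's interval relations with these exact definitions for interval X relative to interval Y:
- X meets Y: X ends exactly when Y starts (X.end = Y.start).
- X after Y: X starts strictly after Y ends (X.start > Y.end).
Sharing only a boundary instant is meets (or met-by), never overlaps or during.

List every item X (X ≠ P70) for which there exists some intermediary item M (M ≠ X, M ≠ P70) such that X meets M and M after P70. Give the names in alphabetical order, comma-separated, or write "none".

none

Target P70 = [t=376, t=421].
Intermediaries M with M after P70: P61, P62, P65, P67, P69, P73.
Via P61 — items with X meets P61: none.
Via P62 — items with X meets P62: none.
Via P65 — items with X meets P65: none.
Via P67 — items with X meets P67: none.
Via P69 — items with X meets P69: none.
Via P73 — items with X meets P73: none.
Union: none.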